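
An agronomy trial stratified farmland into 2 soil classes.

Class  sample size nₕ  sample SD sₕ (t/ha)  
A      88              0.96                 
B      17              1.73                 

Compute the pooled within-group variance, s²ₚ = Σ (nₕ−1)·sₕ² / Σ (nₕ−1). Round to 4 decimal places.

1.2434

A: (88−1)·0.96² = 87·0.9216 = 80.1792
B: (17−1)·1.73² = 16·2.9929 = 47.8864
Numerator = 128.0656; denominator = Σ(nₕ−1) = 103.
s²ₚ = 128.0656/103 = 1.243355... → 1.2434.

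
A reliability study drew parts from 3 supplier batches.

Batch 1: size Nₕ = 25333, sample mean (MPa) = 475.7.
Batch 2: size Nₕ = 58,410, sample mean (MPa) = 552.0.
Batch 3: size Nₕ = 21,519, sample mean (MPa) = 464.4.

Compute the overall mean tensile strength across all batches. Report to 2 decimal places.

x̄_st = (Σ Nₕx̄ₕ) / (Σ Nₕ) = (25333·475.7 + 58410·552.0 + 21519·464.4) / 105262
= 54286651.7 / 105262 = 515.7289... → 515.73.

515.73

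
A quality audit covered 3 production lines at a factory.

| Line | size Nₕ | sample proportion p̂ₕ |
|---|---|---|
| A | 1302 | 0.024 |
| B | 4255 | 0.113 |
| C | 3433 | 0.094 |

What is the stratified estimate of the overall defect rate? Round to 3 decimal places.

Wₕ = Nₕ/N with N = 8990: 0.1448, 0.4733, 0.3819.
p̂_st = 0.1448·0.024 + 0.4733·0.113 + 0.3819·0.094 ≈ 0.09285... → 0.093.

0.093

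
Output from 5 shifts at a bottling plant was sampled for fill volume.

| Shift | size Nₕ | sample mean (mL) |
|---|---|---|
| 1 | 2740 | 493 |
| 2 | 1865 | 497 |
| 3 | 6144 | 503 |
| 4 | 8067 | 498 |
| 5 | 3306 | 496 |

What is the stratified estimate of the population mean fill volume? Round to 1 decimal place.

498.4

x̄_st = (Σ Nₕx̄ₕ) / (Σ Nₕ) = (2740·493 + 1865·497 + 6144·503 + 8067·498 + 3306·496) / 22122
= 11025299 / 22122 = 498.386... → 498.4.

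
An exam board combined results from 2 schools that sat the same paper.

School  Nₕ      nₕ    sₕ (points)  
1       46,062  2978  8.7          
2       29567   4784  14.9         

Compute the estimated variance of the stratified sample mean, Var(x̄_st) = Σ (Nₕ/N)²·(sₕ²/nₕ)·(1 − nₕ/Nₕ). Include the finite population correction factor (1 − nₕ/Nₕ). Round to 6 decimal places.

0.014764

N = 75629. Term for each stratum: Wₕ²sₕ²/nₕ·(1−nₕ/Nₕ).
Var(x̄_st) = 0.008818524 + 0.005945191 = 0.014763715 → 0.014764.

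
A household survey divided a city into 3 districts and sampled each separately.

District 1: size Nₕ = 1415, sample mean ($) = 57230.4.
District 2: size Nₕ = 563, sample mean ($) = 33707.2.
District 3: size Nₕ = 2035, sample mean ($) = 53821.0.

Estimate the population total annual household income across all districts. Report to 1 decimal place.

209483904.6

1: 1415·57230.4 = 80981016
2: 563·33707.2 = 18977153.6
3: 2035·53821.0 = 109525735
τ̂ = Σ Nₕx̄ₕ = 209483904.6.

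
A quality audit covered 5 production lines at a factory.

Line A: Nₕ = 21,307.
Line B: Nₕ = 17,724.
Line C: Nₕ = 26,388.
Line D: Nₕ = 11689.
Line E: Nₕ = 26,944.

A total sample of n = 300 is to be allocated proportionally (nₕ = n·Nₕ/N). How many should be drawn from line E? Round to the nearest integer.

N = 21307 + 17724 + 26388 + 11689 + 26944 = 104052.
n_E = 300·26944/104052 = 77.684... → 78.

78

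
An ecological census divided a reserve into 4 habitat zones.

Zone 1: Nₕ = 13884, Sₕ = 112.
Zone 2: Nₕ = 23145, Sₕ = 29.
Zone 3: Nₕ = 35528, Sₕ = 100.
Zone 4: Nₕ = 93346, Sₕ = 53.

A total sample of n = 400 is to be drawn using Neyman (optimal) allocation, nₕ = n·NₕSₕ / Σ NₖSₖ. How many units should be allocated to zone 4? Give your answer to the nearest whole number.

Σ NₕSₕ = 13884·112 + 23145·29 + 35528·100 + 93346·53 = 10726351.
Share for 4: 4947338/10726351 = 0.46123.
n_4 = 400 × 0.46123 = 184.493... → 184.

184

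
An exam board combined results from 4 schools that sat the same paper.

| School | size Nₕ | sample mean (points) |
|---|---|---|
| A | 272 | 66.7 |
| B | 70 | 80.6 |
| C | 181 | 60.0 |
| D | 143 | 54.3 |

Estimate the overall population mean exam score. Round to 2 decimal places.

63.68

N = 666; weights Wₕ = Nₕ/N = (0.4084, 0.1051, 0.2718, 0.2147).
x̄_st = Σ Wₕ·x̄ₕ = 0.4084·66.7 + 0.1051·80.6 + 0.2718·60.0 + 0.2147·54.3 ≈ 63.6776...
→ 63.68.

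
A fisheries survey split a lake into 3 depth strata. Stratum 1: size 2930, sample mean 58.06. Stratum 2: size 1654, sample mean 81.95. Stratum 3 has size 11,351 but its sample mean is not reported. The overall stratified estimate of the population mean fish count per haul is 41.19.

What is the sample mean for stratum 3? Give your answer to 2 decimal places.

N = 2930 + 1654 + 11351 = 15935.
Overall total = μ·N = 41.19·15935 = 656362.65.
Subtract the known strata: 2930·58.06 + 1654·81.95 = 305661.1.
Remaining total for stratum 3: 656362.65 − 305661.1 = 350701.55.
Divide by its size: 350701.55 / 11351 = 30.8961... → 30.90.

30.90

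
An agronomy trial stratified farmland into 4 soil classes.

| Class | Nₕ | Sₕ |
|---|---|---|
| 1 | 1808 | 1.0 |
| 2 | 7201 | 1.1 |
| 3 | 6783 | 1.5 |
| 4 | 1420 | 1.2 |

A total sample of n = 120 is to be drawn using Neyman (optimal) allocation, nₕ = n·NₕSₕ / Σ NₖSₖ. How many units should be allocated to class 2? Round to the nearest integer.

44

Σ NₕSₕ = 1808·1.0 + 7201·1.1 + 6783·1.5 + 1420·1.2 = 21607.6.
Share for 2: 7921.1/21607.6 = 0.36659.
n_2 = 120 × 0.36659 = 43.991... → 44.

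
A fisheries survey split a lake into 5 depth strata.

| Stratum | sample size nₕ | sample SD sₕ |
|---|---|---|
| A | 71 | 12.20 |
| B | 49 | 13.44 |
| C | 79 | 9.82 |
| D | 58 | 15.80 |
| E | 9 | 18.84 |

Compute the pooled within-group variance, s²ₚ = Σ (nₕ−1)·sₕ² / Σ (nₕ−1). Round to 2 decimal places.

A: (71−1)·12.20² = 70·148.84 = 10418.8
B: (49−1)·13.44² = 48·180.6336 = 8670.4128
C: (79−1)·9.82² = 78·96.4324 = 7521.7272
D: (58−1)·15.80² = 57·249.64 = 14229.48
E: (9−1)·18.84² = 8·354.9456 = 2839.5648
Numerator = 43679.9848; denominator = Σ(nₕ−1) = 261.
s²ₚ = 43679.9848/261 = 167.3563... → 167.36.

167.36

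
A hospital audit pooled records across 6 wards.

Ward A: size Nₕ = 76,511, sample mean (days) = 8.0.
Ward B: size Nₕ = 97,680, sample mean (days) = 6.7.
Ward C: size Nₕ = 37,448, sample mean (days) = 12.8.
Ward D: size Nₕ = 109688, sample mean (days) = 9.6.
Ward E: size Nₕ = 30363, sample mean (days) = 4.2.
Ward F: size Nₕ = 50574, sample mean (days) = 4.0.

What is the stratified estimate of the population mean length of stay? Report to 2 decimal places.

N = 402264; weights Wₕ = Nₕ/N = (0.1902, 0.2428, 0.0931, 0.2727, 0.0755, 0.1257).
x̄_st = Σ Wₕ·x̄ₕ = 0.1902·8.0 + 0.2428·6.7 + 0.0931·12.8 + 0.2727·9.6 + 0.0755·4.2 + 0.1257·4.0 ≈ 7.7777...
→ 7.78.

7.78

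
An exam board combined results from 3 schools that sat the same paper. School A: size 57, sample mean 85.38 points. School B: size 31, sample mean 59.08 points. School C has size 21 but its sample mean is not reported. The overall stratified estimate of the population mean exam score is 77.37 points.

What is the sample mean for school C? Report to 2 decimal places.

Σ Nₕx̄ₕ = N·μ, so 21·x̄_C = 109·77.37 − (57·85.38 + 31·59.08).
= 8433.33 − 6698.14 = 1735.19.
x̄_C = 1735.19 / 21 = 82.6281... → 82.63.

82.63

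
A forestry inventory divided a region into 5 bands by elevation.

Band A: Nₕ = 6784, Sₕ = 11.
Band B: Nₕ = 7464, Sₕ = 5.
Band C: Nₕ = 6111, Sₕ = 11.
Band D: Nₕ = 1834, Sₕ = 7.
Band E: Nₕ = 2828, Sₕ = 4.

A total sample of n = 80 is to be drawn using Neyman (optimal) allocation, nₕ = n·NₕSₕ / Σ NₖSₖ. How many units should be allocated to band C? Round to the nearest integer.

A: NₕSₕ = 6784·11 = 74624
B: NₕSₕ = 7464·5 = 37320
C: NₕSₕ = 6111·11 = 67221
D: NₕSₕ = 1834·7 = 12838
E: NₕSₕ = 2828·4 = 11312
Σ NₕSₕ = 203315.
n_C = 80·67221/203315 = 26.450... → 26.

26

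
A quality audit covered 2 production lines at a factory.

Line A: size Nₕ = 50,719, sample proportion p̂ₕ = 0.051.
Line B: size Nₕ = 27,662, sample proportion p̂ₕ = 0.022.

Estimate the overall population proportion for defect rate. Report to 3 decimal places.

0.041

N = 50719 + 27662 = 78381.
Overall proportion = Σ (Nₕ/N)·p̂ₕ.
Σ Nₕp̂ₕ = 2586.669 + 608.564 = 3195.233.
3195.233 / 78381 = 0.04077... → 0.041.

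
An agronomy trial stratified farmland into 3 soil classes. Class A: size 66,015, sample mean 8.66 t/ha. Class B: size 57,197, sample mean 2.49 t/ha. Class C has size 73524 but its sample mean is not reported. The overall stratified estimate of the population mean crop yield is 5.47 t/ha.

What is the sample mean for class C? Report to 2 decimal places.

N = 66015 + 57197 + 73524 = 196736.
Overall total = μ·N = 5.47·196736 = 1076145.92.
Subtract the known strata: 66015·8.66 + 57197·2.49 = 714110.43.
Remaining total for class C: 1076145.92 − 714110.43 = 362035.49.
Divide by its size: 362035.49 / 73524 = 4.9240... → 4.92.

4.92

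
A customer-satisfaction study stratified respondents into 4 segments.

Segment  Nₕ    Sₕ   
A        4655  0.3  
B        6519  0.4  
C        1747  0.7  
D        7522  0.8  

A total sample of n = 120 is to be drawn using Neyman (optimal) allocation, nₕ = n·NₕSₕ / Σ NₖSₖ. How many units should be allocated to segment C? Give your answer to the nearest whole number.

A: NₕSₕ = 4655·0.3 = 1396.5
B: NₕSₕ = 6519·0.4 = 2607.6
C: NₕSₕ = 1747·0.7 = 1222.9
D: NₕSₕ = 7522·0.8 = 6017.6
Σ NₕSₕ = 11244.6.
n_C = 120·1222.9/11244.6 = 13.051... → 13.

13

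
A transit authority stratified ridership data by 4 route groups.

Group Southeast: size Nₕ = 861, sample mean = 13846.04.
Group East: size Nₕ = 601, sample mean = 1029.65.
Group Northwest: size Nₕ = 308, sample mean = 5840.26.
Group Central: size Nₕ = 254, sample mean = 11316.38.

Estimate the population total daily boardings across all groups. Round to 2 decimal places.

17213420.69

Estimate total by summing Nₕ·x̄ₕ over strata.
861·13846.04 + 601·1029.65 + 308·5840.26 + 254·11316.38 = 11921440.44 + 618819.65 + 1798800.08 + 2874360.52 = 17213420.69.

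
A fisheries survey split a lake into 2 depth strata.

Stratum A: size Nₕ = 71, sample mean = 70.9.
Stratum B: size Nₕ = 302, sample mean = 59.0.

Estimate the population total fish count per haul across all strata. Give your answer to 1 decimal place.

A: 71·70.9 = 5033.9
B: 302·59.0 = 17818
τ̂ = Σ Nₕx̄ₕ = 22851.9.

22851.9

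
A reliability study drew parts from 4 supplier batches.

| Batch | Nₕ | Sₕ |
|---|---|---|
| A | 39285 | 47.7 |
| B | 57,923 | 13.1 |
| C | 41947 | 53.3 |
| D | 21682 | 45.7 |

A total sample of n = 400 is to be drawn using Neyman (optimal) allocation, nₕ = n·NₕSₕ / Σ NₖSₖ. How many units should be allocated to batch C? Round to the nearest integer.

Σ NₕSₕ = 39285·47.7 + 57923·13.1 + 41947·53.3 + 21682·45.7 = 5859328.3.
Share for C: 2235775.1/5859328.3 = 0.38158.
n_C = 400 × 0.38158 = 152.630... → 153.

153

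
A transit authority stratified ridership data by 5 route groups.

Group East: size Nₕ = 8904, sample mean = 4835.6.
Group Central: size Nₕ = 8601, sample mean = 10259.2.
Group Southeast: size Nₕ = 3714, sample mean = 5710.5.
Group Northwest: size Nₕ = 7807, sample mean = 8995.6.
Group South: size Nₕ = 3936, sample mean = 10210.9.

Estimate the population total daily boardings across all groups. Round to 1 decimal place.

Estimate total by summing Nₕ·x̄ₕ over strata.
8904·4835.6 + 8601·10259.2 + 3714·5710.5 + 7807·8995.6 + 3936·10210.9 = 43056182.4 + 88239379.2 + 21208797 + 70228649.2 + 40190102.4 = 262923110.2.

262923110.2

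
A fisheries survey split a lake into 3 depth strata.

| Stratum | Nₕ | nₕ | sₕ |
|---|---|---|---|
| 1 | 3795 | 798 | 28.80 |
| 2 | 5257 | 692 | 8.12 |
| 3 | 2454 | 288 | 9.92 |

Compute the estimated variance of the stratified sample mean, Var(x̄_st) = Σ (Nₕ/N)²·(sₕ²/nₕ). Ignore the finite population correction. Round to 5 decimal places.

N = 11506; Wₕ = Nₕ/N.
stratum 1: (3795/11506)²·28.80²/798 = 0.11307248
stratum 2: (5257/11506)²·8.12²/692 = 0.01988993
stratum 3: (2454/11506)²·9.92²/288 = 0.01554287
Sum = 0.14850527 → 0.14851.

0.14851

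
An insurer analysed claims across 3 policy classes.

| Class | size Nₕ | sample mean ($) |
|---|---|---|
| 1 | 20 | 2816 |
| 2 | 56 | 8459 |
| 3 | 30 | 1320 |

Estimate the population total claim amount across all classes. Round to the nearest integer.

569624

Estimate total by summing Nₕ·x̄ₕ over strata.
20·2816 + 56·8459 + 30·1320 = 56320 + 473704 + 39600 = 569624.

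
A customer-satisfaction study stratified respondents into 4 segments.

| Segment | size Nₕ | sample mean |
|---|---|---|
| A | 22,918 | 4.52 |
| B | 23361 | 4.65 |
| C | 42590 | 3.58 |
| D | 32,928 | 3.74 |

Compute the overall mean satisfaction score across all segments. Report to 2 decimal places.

4.01

N = 121797; weights Wₕ = Nₕ/N = (0.1882, 0.1918, 0.3497, 0.2704).
x̄_st = Σ Wₕ·x̄ₕ = 0.1882·4.52 + 0.1918·4.65 + 0.3497·3.58 + 0.2704·3.74 ≈ 4.0054...
→ 4.01.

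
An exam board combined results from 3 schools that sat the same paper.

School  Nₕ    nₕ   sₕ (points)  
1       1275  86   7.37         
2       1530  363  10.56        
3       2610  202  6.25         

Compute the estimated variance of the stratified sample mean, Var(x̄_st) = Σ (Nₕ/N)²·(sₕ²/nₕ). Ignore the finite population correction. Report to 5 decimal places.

N = 5415; Wₕ = Nₕ/N.
school 1: (1275/5415)²·7.37²/86 = 0.03501547
school 2: (1530/5415)²·10.56²/363 = 0.02452489
school 3: (2610/5415)²·6.25²/202 = 0.04492548
Sum = 0.10446585 → 0.10447.

0.10447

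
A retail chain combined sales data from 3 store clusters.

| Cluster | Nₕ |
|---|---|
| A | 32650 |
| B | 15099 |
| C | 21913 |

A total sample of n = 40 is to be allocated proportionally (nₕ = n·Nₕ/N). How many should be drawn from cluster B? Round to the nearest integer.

N = 32650 + 15099 + 21913 = 69662.
n_B = 40·15099/69662 = 8.670... → 9.

9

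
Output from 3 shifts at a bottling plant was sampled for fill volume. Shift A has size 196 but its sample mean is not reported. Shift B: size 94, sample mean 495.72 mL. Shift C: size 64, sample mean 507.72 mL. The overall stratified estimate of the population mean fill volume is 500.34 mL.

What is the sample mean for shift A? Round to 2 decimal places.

500.15

N = 196 + 94 + 64 = 354.
Overall total = μ·N = 500.34·354 = 177120.36.
Subtract the known strata: 94·495.72 + 64·507.72 = 79091.76.
Remaining total for shift A: 177120.36 − 79091.76 = 98028.6.
Divide by its size: 98028.6 / 196 = 500.1459... → 500.15.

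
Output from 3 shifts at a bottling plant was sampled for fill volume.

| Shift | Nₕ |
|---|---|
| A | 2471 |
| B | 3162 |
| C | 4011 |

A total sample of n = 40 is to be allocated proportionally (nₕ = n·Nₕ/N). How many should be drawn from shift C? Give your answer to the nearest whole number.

N = 2471 + 3162 + 4011 = 9644.
n_C = 40·4011/9644 = 16.636... → 17.

17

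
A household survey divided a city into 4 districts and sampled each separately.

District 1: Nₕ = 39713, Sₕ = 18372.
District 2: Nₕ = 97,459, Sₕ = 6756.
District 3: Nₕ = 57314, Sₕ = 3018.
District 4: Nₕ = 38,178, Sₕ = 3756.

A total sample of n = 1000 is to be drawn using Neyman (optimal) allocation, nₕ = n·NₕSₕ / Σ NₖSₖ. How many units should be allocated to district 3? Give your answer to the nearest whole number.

1: NₕSₕ = 39713·18372 = 729607236
2: NₕSₕ = 97459·6756 = 658433004
3: NₕSₕ = 57314·3018 = 172973652
4: NₕSₕ = 38178·3756 = 143396568
Σ NₕSₕ = 1704410460.
n_3 = 1000·172973652/1704410460 = 101.486... → 101.

101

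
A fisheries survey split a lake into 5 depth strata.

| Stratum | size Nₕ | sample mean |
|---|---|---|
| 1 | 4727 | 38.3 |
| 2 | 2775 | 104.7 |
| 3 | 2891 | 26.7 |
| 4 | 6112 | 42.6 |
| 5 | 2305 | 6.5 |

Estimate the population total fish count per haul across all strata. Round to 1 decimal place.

824130.0

1: 4727·38.3 = 181044.1
2: 2775·104.7 = 290542.5
3: 2891·26.7 = 77189.7
4: 6112·42.6 = 260371.2
5: 2305·6.5 = 14982.5
τ̂ = Σ Nₕx̄ₕ = 824130.0.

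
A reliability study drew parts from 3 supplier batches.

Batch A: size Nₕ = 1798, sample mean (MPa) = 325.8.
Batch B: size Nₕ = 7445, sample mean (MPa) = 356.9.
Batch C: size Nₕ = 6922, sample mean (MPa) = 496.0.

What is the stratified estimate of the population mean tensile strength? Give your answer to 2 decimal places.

N = 1798 + 7445 + 6922 = 16165.
Weight each subgroup mean by Nₕ/N and sum.
Σ Nₕx̄ₕ = 1798·325.8 + 7445·356.9 + 6922·496.0 = 585788.4 + 2657120.5 + 3433312 = 6676220.9.
Divide by N: 6676220.9 / 16165 = 413.0047... → 413.00.

413.00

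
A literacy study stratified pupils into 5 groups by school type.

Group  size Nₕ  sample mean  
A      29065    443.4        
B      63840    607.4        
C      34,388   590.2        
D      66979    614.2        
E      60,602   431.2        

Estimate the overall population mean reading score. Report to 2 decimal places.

546.27

N = 254874; weights Wₕ = Nₕ/N = (0.1140, 0.2505, 0.1349, 0.2628, 0.2378).
x̄_st = Σ Wₕ·x̄ₕ = 0.1140·443.4 + 0.2505·607.4 + 0.1349·590.2 + 0.2628·614.2 + 0.2378·431.2 ≈ 546.2688...
→ 546.27.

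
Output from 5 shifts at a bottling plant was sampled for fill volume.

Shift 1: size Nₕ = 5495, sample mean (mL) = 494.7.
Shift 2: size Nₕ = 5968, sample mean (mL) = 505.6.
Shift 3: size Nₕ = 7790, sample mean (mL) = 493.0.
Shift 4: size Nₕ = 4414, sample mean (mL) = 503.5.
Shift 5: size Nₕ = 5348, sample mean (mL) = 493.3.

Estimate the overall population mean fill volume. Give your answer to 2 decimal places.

497.57

N = 5495 + 5968 + 7790 + 4414 + 5348 = 29015.
Overall mean = Σ (Nₕ/N)·x̄ₕ — weight by population share, not a simple average.
Σ Nₕx̄ₕ = 5495·494.7 + 5968·505.6 + 7790·493.0 + 4414·503.5 + 5348·493.3 = 2718376.5 + 3017420.8 + 3840470 + 2222449 + 2638168.4 = 14436884.7.
Divide by N: 14436884.7 / 29015 = 497.5662... → 497.57.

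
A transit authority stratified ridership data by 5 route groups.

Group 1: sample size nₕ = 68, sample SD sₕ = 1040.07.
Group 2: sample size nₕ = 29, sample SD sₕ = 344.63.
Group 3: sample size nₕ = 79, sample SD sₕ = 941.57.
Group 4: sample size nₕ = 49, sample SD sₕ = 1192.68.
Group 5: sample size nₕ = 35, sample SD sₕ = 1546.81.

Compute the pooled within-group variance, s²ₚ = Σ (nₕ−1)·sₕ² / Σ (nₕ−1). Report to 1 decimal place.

1: (68−1)·1040.07² = 67·1081745.6049 = 72476955.5283
2: (29−1)·344.63² = 28·118769.8369 = 3325555.4332
3: (79−1)·941.57² = 78·886554.0649 = 69151217.0622
4: (49−1)·1192.68² = 48·1422485.5824 = 68279307.9552
5: (35−1)·1546.81² = 34·2392621.1761 = 81349119.9874
Numerator = 294582155.9663; denominator = Σ(nₕ−1) = 255.
s²ₚ = 294582155.9663/255 = 1155224.141... → 1155224.1.

1155224.1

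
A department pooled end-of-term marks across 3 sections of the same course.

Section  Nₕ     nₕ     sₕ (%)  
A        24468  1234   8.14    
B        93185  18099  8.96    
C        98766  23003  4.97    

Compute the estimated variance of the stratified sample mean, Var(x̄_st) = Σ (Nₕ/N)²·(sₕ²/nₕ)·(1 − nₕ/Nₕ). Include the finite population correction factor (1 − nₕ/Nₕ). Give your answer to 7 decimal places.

N = 216419; Wₕ = Nₕ/N.
section A: (24468/216419)²·8.14²/1234·(1 − 1234/24468) = 0.0006517264
section B: (93185/216419)²·8.96²/18099·(1 − 18099/93185) = 0.0006626369
section C: (98766/216419)²·4.97²/23003·(1 − 23003/98766) = 0.0001715545
Sum = 0.0014859179 → 0.0014859.

0.0014859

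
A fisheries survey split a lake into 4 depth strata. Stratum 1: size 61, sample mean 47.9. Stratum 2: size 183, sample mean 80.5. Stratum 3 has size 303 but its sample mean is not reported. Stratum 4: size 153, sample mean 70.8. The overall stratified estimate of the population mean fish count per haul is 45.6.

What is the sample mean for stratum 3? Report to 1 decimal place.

N = 61 + 183 + 303 + 153 = 700.
Overall total = μ·N = 45.6·700 = 31920.
Subtract the known strata: 61·47.9 + 183·80.5 + 153·70.8 = 28485.8.
Remaining total for stratum 3: 31920 − 28485.8 = 3434.2.
Divide by its size: 3434.2 / 303 = 11.334... → 11.3.

11.3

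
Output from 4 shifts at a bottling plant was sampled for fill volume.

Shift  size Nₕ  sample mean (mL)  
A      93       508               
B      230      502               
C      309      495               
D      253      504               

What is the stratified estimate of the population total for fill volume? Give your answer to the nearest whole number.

A: 93·508 = 47244
B: 230·502 = 115460
C: 309·495 = 152955
D: 253·504 = 127512
τ̂ = Σ Nₕx̄ₕ = 443171.

443171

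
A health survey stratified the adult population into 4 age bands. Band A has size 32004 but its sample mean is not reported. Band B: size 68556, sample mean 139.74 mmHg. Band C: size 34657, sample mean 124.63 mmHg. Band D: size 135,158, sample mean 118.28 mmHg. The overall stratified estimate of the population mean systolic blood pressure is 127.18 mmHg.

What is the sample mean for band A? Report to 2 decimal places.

N = 32004 + 68556 + 34657 + 135158 = 270375.
Overall total = μ·N = 127.18·270375 = 34386292.5.
Subtract the known strata: 68556·139.74 + 34657·124.63 + 135158·118.28 = 29885805.59.
Remaining total for band A: 34386292.5 − 29885805.59 = 4500486.91.
Divide by its size: 4500486.91 / 32004 = 140.6226... → 140.62.

140.62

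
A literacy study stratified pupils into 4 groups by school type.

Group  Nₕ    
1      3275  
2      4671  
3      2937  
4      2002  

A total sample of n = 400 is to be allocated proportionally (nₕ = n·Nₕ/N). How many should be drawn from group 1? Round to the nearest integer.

Share of group 1 = 3275/12885 = 0.25417.
Allocate 400 × 0.25417 = 101.669... → 102.

102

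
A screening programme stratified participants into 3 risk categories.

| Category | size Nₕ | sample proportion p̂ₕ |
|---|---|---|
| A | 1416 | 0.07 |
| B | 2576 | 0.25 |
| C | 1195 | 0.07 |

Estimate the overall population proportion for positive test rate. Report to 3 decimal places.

N = 1416 + 2576 + 1195 = 5187.
Overall proportion = Σ (Nₕ/N)·p̂ₕ.
Σ Nₕp̂ₕ = 99.12 + 644 + 83.65 = 826.77.
826.77 / 5187 = 0.15939... → 0.159.

0.159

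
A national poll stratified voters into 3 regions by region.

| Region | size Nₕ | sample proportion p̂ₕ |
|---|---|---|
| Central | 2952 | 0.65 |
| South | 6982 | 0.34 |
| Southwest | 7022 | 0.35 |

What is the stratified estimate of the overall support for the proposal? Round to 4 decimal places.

0.3981

N = 2952 + 6982 + 7022 = 16956.
Overall proportion = Σ (Nₕ/N)·p̂ₕ.
Σ Nₕp̂ₕ = 1918.8 + 2373.88 + 2457.7 = 6750.38.
6750.38 / 16956 = 0.398112... → 0.3981.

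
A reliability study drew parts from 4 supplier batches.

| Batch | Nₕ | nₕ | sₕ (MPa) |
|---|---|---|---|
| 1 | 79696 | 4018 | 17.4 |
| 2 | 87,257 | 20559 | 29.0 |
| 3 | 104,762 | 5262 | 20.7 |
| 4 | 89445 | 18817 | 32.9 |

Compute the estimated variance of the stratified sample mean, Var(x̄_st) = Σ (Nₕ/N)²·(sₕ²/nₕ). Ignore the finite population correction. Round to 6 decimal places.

N = 361160; Wₕ = Nₕ/N.
batch 1: (79696/361160)²·17.4²/4018 = 0.003669123
batch 2: (87257/361160)²·29.0²/20559 = 0.002387785
batch 3: (104762/361160)²·20.7²/5262 = 0.006851697
batch 4: (89445/361160)²·32.9²/18817 = 0.003528209
Sum = 0.016436814 → 0.016437.

0.016437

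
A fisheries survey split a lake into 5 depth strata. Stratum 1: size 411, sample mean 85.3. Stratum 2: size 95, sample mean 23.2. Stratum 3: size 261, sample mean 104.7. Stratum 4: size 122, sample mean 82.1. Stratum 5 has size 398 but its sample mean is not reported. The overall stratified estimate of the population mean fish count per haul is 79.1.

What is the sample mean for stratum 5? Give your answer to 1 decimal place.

N = 411 + 95 + 261 + 122 + 398 = 1287.
Overall total = μ·N = 79.1·1287 = 101801.7.
Subtract the known strata: 411·85.3 + 95·23.2 + 261·104.7 + 122·82.1 = 74605.2.
Remaining total for stratum 5: 101801.7 − 74605.2 = 27196.5.
Divide by its size: 27196.5 / 398 = 68.333... → 68.3.

68.3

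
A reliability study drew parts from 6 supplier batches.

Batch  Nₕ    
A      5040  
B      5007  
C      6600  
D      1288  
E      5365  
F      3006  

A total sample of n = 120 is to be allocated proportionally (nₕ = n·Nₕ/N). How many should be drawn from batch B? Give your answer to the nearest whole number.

23

Share of batch B = 5007/26306 = 0.19034.
Allocate 120 × 0.19034 = 22.840... → 23.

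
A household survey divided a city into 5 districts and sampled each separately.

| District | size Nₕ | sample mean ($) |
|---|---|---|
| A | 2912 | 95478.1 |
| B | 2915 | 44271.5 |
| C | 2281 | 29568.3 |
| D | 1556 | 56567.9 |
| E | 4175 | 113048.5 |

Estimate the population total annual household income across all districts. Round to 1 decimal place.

A: 2912·95478.1 = 278032227.2
B: 2915·44271.5 = 129051422.5
C: 2281·29568.3 = 67445292.3
D: 1556·56567.9 = 88019652.4
E: 4175·113048.5 = 471977487.5
τ̂ = Σ Nₕx̄ₕ = 1034526081.9.

1034526081.9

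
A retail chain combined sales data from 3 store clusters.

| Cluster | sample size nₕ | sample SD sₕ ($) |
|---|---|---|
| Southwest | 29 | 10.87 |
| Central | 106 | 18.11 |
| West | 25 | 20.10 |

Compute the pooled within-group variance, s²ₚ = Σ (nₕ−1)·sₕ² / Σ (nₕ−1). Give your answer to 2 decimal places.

302.18

Southwest: (29−1)·10.87² = 28·118.1569 = 3308.3932
Central: (106−1)·18.11² = 105·327.9721 = 34437.0705
West: (25−1)·20.10² = 24·404.01 = 9696.24
Numerator = 47441.7037; denominator = Σ(nₕ−1) = 157.
s²ₚ = 47441.7037/157 = 302.1765... → 302.18.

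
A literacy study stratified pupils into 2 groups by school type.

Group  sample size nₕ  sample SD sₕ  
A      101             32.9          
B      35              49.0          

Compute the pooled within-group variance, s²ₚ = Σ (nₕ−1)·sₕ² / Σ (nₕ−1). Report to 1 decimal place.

Degrees of freedom: 100 + 34 = 134.
Σ(nₕ−1)sₕ² = 100·1082.41 + 34·2401 = 189875.
s²ₚ = 189875 / 134 = 1416.978... → 1417.0.

1417.0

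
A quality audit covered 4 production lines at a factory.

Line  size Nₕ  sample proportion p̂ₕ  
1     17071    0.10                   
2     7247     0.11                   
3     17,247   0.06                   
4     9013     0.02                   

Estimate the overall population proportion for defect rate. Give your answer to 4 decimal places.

Wₕ = Nₕ/N with N = 50578: 0.3375, 0.1433, 0.3410, 0.1782.
p̂_st = 0.3375·0.10 + 0.1433·0.11 + 0.3410·0.06 + 0.1782·0.02 ≈ 0.073537... → 0.0735.

0.0735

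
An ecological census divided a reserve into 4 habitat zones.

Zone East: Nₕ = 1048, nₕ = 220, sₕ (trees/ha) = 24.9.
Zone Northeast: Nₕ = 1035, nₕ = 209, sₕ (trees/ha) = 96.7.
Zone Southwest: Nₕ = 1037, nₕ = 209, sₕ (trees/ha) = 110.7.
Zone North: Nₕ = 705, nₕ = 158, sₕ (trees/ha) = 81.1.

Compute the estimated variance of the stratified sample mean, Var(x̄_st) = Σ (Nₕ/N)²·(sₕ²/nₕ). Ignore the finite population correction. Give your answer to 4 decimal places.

9.2112

N = 3825; Wₕ = Nₕ/N.
zone East: (1048/3825)²·24.9²/220 = 0.2115610
zone Northeast: (1035/3825)²·96.7²/209 = 3.2758536
zone Southwest: (1037/3825)²·110.7²/209 = 4.3096658
zone North: (705/3825)²·81.1²/158 = 1.4141646
Sum = 9.2112450 → 9.2112.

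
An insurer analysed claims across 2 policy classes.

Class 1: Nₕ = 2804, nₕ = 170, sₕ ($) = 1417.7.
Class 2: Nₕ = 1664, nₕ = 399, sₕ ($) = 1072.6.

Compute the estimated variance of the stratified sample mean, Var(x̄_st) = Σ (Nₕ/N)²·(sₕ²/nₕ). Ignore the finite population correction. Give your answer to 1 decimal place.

5056.3

N = 4468; Wₕ = Nₕ/N.
class 1: (2804/4468)²·1417.7²/170 = 4656.3911
class 2: (1664/4468)²·1072.6²/399 = 399.9291
Sum = 5056.3202 → 5056.3.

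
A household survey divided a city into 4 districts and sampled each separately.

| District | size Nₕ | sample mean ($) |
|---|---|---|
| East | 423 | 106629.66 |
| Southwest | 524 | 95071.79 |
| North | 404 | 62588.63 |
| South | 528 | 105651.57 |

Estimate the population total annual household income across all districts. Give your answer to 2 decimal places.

175991799.62

East: 423·106629.66 = 45104346.18
Southwest: 524·95071.79 = 49817617.96
North: 404·62588.63 = 25285806.52
South: 528·105651.57 = 55784028.96
τ̂ = Σ Nₕx̄ₕ = 175991799.62.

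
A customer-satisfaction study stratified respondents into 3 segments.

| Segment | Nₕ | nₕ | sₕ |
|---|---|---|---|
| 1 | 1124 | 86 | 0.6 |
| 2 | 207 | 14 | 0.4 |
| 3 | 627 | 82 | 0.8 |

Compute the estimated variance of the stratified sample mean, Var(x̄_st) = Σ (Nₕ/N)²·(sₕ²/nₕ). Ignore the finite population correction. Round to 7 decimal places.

N = 1958; Wₕ = Nₕ/N.
segment 1: (1124/1958)²·0.6²/86 = 0.0013794669
segment 2: (207/1958)²·0.4²/14 = 0.0001277342
segment 3: (627/1958)²·0.8²/82 = 0.0008003424
Sum = 0.0023075436 → 0.0023075.

0.0023075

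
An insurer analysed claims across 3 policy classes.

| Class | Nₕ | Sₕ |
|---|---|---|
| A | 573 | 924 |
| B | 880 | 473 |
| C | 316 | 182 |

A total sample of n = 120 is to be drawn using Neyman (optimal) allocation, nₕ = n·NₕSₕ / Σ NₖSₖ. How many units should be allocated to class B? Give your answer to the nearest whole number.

Σ NₕSₕ = 573·924 + 880·473 + 316·182 = 1003204.
Share for B: 416240/1003204 = 0.41491.
n_B = 120 × 0.41491 = 49.789... → 50.

50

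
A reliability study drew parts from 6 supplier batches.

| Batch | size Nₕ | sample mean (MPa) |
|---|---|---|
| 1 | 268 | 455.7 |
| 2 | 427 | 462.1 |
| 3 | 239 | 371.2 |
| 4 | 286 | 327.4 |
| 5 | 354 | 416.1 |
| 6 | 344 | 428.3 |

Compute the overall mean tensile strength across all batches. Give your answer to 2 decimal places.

N = 1918; weights Wₕ = Nₕ/N = (0.1397, 0.2226, 0.1246, 0.1491, 0.1846, 0.1794).
x̄_st = Σ Wₕ·x̄ₕ = 0.1397·455.7 + 0.2226·462.1 + 0.1246·371.2 + 0.1491·327.4 + 0.1846·416.1 + 0.1794·428.3 ≈ 415.2409...
→ 415.24.

415.24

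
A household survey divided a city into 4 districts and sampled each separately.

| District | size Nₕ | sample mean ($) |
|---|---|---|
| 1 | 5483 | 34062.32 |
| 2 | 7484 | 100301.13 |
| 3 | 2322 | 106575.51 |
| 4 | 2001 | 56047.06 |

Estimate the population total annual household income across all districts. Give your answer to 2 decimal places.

Population total = Σ Nₕ·x̄ₕ (each stratum's size times its mean).
5483·34062.32 + 7484·100301.13 + 2322·106575.51 + 2001·56047.06 = 186763700.56 + 750653656.92 + 247468334.22 + 112150167.06 = 1297035858.76.

1297035858.76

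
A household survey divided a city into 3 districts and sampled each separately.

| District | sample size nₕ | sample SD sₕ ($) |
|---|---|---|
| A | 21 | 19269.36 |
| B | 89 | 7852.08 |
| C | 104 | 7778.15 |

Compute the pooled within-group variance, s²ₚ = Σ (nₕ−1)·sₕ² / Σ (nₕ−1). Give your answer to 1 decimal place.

90442082.5

Degrees of freedom: 20 + 88 + 103 = 211.
Σ(nₕ−1)sₕ² = 20·371308234.8096 + 88·61655160.3264 + 103·60499617.4225 = 19083279399.4327.
s²ₚ = 19083279399.4327 / 211 = 90442082.462... → 90442082.5.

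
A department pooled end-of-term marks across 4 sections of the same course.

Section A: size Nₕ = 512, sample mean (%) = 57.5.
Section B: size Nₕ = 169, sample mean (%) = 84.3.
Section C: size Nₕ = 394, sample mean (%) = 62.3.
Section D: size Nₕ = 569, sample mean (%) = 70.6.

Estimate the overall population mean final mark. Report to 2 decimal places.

65.94

N = 1644; weights Wₕ = Nₕ/N = (0.3114, 0.1028, 0.2397, 0.3461).
x̄_st = Σ Wₕ·x̄ₕ = 0.3114·57.5 + 0.1028·84.3 + 0.2397·62.3 + 0.3461·70.6 ≈ 65.9394...
→ 65.94.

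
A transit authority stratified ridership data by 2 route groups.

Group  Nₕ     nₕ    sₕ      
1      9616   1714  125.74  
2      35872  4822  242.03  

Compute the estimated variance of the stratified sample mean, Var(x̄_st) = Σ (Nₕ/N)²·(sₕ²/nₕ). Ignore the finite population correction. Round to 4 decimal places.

7.9671

N = 45488; Wₕ = Nₕ/N.
group 1: (9616/45488)²·125.74²/1714 = 0.4122221
group 2: (35872/45488)²·242.03²/4822 = 7.5548995
Sum = 7.9671217 → 7.9671.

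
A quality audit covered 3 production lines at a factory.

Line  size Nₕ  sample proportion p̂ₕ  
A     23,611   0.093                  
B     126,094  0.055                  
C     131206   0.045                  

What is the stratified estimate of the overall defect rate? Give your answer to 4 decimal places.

N = 23611 + 126094 + 131206 = 280911.
Overall proportion = Σ (Nₕ/N)·p̂ₕ.
Σ Nₕp̂ₕ = 2195.823 + 6935.17 + 5904.27 = 15035.263.
15035.263 / 280911 = 0.053523... → 0.0535.

0.0535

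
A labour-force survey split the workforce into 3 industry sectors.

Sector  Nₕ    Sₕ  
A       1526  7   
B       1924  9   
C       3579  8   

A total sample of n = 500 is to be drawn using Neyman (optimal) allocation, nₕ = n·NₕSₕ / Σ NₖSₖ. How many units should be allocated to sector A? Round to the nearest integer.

A: NₕSₕ = 1526·7 = 10682
B: NₕSₕ = 1924·9 = 17316
C: NₕSₕ = 3579·8 = 28632
Σ NₕSₕ = 56630.
n_A = 500·10682/56630 = 94.314... → 94.

94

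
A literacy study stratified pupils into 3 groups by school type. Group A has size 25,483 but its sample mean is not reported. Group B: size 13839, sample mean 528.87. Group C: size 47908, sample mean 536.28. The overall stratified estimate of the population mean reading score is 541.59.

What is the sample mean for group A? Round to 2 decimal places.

N = 25483 + 13839 + 47908 = 87230.
Overall total = μ·N = 541.59·87230 = 47242895.7.
Subtract the known strata: 13839·528.87 + 47908·536.28 = 33011134.17.
Remaining total for group A: 47242895.7 − 33011134.17 = 14231761.53.
Divide by its size: 14231761.53 / 25483 = 558.4806... → 558.48.

558.48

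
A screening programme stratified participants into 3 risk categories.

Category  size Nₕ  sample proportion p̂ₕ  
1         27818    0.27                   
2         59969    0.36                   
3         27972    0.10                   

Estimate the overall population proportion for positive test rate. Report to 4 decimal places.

Wₕ = Nₕ/N with N = 115759: 0.2403, 0.5181, 0.2416.
p̂_st = 0.2403·0.27 + 0.5181·0.36 + 0.2416·0.10 ≈ 0.275546... → 0.2755.

0.2755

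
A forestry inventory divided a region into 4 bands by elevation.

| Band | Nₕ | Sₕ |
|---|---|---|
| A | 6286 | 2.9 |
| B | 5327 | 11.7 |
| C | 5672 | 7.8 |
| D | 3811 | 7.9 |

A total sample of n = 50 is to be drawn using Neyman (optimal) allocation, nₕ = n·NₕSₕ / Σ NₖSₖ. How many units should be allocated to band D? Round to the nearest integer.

Σ NₕSₕ = 6286·2.9 + 5327·11.7 + 5672·7.8 + 3811·7.9 = 154903.8.
Share for D: 30106.9/154903.8 = 0.19436.
n_D = 50 × 0.19436 = 9.718... → 10.

10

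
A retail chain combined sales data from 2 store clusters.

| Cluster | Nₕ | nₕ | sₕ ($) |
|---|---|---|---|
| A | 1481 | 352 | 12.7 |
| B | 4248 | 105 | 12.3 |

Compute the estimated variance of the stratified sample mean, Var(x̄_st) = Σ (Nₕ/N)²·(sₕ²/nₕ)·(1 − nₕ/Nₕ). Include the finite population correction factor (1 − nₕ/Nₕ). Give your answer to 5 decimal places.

0.79596

N = 5729; Wₕ = Nₕ/N.
cluster A: (1481/5729)²·12.7²/352·(1 − 352/1481) = 0.02334297
cluster B: (4248/5729)²·12.3²/105·(1 − 105/4248) = 0.77261426
Sum = 0.79595723 → 0.79596.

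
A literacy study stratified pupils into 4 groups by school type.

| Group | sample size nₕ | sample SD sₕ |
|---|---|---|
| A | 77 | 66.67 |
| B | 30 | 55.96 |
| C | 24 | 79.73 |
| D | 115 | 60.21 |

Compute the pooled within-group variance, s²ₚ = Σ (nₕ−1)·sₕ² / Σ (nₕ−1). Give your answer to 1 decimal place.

A: (77−1)·66.67² = 76·4444.8889 = 337811.5564
B: (30−1)·55.96² = 29·3131.5216 = 90814.1264
C: (24−1)·79.73² = 23·6356.8729 = 146208.0767
D: (115−1)·60.21² = 114·3625.2441 = 413277.8274
Numerator = 988111.5869; denominator = Σ(nₕ−1) = 242.
s²ₚ = 988111.5869/242 = 4083.106... → 4083.1.

4083.1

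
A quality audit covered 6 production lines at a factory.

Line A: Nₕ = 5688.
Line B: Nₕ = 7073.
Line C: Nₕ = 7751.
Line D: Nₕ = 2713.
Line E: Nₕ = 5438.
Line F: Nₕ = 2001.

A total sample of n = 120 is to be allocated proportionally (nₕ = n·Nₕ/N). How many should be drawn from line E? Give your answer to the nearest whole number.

N = 5688 + 7073 + 7751 + 2713 + 5438 + 2001 = 30664.
n_E = 120·5438/30664 = 21.281... → 21.

21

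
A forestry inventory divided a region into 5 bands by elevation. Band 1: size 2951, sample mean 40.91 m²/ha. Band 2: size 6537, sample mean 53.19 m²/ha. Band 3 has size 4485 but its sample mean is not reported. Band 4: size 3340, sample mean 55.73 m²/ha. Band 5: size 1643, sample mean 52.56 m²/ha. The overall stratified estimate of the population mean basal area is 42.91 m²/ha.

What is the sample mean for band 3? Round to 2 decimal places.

N = 2951 + 6537 + 4485 + 3340 + 1643 = 18956.
Overall total = μ·N = 42.91·18956 = 813401.96.
Subtract the known strata: 2951·40.91 + 6537·53.19 + 3340·55.73 + 1643·52.56 = 740922.72.
Remaining total for band 3: 813401.96 − 740922.72 = 72479.24.
Divide by its size: 72479.24 / 4485 = 16.1604... → 16.16.

16.16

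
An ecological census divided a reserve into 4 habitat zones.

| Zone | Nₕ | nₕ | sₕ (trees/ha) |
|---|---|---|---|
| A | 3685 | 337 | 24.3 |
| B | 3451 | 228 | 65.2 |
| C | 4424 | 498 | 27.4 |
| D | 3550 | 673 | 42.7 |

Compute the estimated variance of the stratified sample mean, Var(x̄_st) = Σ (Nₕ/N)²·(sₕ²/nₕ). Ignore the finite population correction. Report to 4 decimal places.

1.3556

N = 15110; Wₕ = Nₕ/N.
zone A: (3685/15110)²·24.3²/337 = 0.1042146
zone B: (3451/15110)²·65.2²/228 = 0.9725710
zone C: (4424/15110)²·27.4²/498 = 0.1292329
zone D: (3550/15110)²·42.7²/673 = 0.1495438
Sum = 1.3555624 → 1.3556.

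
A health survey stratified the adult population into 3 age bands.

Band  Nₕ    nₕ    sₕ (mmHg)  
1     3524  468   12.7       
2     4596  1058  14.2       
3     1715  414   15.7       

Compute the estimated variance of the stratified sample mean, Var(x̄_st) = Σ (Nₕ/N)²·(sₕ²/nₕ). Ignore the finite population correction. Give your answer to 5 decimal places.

N = 9835; Wₕ = Nₕ/N.
band 1: (3524/9835)²·12.7²/468 = 0.04424708
band 2: (4596/9835)²·14.2²/1058 = 0.04162002
band 3: (1715/9835)²·15.7²/414 = 0.01810416
Sum = 0.10397127 → 0.10397.

0.10397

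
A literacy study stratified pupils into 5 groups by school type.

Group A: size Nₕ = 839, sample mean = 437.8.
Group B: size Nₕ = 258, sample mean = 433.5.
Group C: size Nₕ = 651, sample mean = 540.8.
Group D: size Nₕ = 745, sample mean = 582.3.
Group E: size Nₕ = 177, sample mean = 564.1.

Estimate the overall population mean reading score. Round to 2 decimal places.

N = 839 + 258 + 651 + 745 + 177 = 2670.
The stratified mean weights each stratum mean by its population share Nₕ/N.
Σ Nₕx̄ₕ = 839·437.8 + 258·433.5 + 651·540.8 + 745·582.3 + 177·564.1 = 367314.2 + 111843 + 352060.8 + 433813.5 + 99845.7 = 1364877.2.
Divide by N: 1364877.2 / 2670 = 511.1900... → 511.19.

511.19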